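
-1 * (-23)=23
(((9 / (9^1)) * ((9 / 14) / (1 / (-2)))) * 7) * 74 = -666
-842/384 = -421/192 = -2.19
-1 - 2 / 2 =-2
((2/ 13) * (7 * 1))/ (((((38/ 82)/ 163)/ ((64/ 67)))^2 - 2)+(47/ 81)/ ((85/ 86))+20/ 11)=193966860131573760/ 72992948172365819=2.66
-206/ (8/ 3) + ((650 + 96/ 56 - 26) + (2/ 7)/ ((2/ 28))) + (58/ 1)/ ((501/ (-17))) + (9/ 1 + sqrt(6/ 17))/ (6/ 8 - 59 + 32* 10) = 4* sqrt(102)/ 17799 + 2695272325/ 4895772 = 550.53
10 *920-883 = 8317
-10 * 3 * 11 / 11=-30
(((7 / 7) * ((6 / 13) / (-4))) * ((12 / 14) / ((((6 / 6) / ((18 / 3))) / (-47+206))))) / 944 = -4293 / 42952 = -0.10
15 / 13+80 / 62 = 985 / 403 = 2.44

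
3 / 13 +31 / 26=37 / 26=1.42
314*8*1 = 2512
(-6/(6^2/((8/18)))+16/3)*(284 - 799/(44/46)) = -287053/99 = -2899.53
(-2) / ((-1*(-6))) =-1 / 3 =-0.33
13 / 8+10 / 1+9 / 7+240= 14163 / 56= 252.91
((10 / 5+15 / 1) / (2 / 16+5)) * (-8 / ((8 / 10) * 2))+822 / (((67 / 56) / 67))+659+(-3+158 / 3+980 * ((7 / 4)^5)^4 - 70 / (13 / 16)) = 31279518041097815027179 / 439529773203456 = 71165868.50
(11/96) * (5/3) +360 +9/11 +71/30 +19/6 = 5806033/15840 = 366.54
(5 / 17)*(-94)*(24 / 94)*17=-120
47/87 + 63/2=5575/174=32.04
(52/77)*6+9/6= 855/154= 5.55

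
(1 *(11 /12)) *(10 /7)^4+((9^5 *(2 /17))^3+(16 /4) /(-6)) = 3954756865311189750 /11796113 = 335259323584.91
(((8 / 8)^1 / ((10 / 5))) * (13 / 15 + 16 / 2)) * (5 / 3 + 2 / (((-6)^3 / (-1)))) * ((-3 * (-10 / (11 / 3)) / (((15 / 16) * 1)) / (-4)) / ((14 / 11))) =-3439 / 270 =-12.74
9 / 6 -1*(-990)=991.50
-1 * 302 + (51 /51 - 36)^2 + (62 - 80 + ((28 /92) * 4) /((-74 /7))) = 904.88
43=43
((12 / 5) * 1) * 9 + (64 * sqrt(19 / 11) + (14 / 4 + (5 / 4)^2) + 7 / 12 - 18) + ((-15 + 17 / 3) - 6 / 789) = 84.02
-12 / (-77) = 0.16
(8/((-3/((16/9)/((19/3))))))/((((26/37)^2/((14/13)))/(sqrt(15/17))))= -613312 * sqrt(255)/6386679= -1.53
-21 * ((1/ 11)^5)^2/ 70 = -3/ 259374246010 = -0.00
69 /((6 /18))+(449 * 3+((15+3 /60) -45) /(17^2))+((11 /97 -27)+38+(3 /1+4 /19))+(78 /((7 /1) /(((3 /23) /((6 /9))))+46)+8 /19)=1538256113061 /980033680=1569.60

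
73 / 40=1.82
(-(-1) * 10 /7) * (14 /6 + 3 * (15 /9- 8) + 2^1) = -440 /21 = -20.95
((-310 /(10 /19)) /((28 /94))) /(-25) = 27683 /350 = 79.09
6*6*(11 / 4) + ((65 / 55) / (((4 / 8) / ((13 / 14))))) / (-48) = 365735 / 3696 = 98.95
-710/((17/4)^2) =-11360/289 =-39.31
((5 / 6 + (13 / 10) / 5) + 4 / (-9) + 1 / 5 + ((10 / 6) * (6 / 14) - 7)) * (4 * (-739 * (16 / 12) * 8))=809991296 / 4725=171426.73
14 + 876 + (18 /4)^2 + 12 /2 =3665 /4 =916.25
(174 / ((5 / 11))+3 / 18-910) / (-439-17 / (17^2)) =268787 / 223920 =1.20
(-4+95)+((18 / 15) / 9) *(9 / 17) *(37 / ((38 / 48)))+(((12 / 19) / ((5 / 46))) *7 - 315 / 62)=13006097 / 100130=129.89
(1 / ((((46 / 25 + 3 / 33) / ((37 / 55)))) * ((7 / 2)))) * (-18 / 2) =-0.90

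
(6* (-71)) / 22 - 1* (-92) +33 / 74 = 59489 / 814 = 73.08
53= 53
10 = 10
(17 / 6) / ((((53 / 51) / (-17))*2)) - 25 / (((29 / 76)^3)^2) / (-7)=1000853052620289 / 882717808364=1133.83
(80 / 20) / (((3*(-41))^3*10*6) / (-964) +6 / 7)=6748 / 195392481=0.00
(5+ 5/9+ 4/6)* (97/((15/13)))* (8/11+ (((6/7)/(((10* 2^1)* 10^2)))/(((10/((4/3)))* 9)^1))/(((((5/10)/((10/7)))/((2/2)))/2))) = 4449029936/11694375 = 380.44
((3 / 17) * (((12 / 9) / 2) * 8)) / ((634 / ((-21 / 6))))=-28 / 5389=-0.01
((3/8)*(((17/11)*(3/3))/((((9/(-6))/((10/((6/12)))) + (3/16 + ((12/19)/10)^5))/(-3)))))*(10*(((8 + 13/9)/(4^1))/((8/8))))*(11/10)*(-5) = 55905672734375/27856362582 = 2006.93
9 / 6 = 3 / 2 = 1.50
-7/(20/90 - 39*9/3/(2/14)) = 63/7369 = 0.01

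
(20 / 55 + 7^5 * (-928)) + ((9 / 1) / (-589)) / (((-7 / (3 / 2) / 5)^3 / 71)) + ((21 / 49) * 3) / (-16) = -15596894.38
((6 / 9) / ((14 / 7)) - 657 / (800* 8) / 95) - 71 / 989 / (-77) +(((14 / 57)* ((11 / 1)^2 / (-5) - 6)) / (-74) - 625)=-624.57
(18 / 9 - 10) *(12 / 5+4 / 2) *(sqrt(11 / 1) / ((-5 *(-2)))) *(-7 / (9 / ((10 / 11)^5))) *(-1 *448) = -100352000 *sqrt(11) / 131769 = -2525.86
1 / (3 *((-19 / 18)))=-6 / 19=-0.32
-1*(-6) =6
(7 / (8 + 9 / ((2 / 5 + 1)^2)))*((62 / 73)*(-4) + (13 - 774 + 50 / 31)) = -592080083 / 1396271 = -424.04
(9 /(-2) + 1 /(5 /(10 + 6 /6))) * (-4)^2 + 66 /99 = -542 /15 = -36.13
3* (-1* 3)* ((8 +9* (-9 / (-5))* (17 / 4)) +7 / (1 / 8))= -23913 / 20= -1195.65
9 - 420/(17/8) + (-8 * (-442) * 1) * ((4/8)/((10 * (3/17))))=813.22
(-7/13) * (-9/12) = 0.40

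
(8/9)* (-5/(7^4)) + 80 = 1728680/21609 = 80.00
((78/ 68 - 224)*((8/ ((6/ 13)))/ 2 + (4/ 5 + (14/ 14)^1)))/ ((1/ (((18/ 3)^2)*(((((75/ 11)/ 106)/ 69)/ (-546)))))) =5947945/ 41487446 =0.14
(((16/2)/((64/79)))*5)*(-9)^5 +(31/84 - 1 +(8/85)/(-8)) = -41633982853/14280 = -2915545.02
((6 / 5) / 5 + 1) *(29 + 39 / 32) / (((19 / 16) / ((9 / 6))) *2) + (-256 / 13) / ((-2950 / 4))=69054901 / 2914600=23.69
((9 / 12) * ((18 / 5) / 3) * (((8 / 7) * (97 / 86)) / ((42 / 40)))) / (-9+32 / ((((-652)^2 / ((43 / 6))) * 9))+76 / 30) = -4175052660 / 24435428927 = -0.17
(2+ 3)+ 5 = 10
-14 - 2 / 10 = -71 / 5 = -14.20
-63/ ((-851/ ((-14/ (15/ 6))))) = -1764/ 4255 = -0.41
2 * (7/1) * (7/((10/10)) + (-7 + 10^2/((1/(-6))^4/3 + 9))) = 777600/4999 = 155.55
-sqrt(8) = -2 * sqrt(2) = -2.83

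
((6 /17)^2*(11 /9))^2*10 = 19360 /83521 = 0.23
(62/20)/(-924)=-31/9240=-0.00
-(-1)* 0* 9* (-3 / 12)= 0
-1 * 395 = -395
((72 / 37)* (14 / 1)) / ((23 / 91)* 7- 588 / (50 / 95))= -65520 / 2682611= -0.02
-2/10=-1/5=-0.20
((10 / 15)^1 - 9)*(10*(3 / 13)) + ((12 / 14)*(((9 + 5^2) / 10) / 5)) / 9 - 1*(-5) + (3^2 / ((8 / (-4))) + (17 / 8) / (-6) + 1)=-1967803 / 109200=-18.02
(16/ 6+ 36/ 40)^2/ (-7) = -11449/ 6300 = -1.82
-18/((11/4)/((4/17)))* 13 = -3744/187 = -20.02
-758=-758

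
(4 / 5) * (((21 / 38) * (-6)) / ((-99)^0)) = -252 / 95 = -2.65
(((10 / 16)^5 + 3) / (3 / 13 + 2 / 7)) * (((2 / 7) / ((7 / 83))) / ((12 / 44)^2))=13242468811 / 48513024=272.97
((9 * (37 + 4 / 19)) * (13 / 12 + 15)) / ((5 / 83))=33976299 / 380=89411.31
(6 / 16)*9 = 27 / 8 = 3.38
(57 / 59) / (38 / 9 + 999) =0.00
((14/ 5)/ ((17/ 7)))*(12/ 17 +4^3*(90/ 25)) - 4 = 1896212/ 7225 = 262.45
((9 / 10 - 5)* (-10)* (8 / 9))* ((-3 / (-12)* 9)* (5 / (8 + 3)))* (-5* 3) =-559.09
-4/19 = -0.21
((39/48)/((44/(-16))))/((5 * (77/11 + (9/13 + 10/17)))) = -0.01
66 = 66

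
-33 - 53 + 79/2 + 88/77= -635/14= -45.36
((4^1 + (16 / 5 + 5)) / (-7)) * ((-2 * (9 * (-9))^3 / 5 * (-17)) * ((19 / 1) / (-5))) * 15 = -62825892138 / 175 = -359005097.93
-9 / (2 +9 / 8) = -72 / 25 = -2.88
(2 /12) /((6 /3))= 1 /12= 0.08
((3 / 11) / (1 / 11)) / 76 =3 / 76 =0.04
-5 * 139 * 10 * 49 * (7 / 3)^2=-16686950 / 9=-1854105.56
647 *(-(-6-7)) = 8411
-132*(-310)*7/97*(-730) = -209101200/97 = -2155682.47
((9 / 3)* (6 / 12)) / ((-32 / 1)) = -3 / 64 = -0.05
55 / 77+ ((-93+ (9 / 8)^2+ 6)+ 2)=-37193 / 448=-83.02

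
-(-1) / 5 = 1 / 5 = 0.20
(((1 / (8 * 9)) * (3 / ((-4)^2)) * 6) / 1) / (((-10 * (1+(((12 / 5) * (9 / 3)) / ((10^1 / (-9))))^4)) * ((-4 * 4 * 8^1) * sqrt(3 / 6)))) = 78125 * sqrt(2) / 11290839629824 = 0.00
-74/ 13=-5.69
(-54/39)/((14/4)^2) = -72/637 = -0.11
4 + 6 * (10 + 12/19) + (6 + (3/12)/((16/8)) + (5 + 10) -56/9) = 113123/1368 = 82.69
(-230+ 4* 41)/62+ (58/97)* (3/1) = 2193/3007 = 0.73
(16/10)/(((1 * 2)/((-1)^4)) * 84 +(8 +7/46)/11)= 4048/426915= 0.01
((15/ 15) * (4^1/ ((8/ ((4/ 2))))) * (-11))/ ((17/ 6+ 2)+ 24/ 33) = -726/ 367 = -1.98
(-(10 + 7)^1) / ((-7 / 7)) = 17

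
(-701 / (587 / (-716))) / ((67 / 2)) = 1003832 / 39329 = 25.52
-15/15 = -1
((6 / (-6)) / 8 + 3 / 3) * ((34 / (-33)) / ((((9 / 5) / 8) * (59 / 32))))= -38080 / 17523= -2.17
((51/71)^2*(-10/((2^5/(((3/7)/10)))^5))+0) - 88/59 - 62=-106493858355494293930537/1677292483442114560000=-63.49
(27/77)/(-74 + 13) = -27/4697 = -0.01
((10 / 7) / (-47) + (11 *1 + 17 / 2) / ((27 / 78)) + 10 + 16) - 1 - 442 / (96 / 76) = -1060487 / 3948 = -268.61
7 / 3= 2.33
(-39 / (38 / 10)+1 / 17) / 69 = -0.15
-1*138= -138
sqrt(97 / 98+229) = sqrt(45078) / 14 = 15.17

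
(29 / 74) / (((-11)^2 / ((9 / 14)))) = 261 / 125356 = 0.00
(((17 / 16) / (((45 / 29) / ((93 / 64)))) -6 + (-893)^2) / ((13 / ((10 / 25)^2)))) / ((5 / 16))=942210751 / 30000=31407.03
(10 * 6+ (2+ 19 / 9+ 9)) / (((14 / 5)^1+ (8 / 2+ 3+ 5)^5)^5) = 1028125 / 13415847754057150470143172365808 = 0.00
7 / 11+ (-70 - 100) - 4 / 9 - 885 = -104426 / 99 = -1054.81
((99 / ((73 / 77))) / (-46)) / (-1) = 2.27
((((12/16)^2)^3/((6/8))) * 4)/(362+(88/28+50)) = 1701/743936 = 0.00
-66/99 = -2/3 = -0.67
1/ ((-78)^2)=1/ 6084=0.00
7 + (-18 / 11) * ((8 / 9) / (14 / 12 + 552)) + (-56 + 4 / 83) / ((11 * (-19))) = 418284895 / 57574693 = 7.27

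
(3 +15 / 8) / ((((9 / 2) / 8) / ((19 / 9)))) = 494 / 27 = 18.30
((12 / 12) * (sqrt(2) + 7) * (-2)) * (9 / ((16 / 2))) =-63 / 4 - 9 * sqrt(2) / 4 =-18.93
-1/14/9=-0.01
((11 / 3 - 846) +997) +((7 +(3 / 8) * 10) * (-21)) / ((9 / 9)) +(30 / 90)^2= -2555 / 36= -70.97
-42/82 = -21/41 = -0.51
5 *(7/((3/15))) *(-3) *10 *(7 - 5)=-10500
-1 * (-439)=439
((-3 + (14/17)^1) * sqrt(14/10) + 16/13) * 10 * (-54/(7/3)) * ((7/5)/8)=-648/13 + 2997 * sqrt(35)/170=54.45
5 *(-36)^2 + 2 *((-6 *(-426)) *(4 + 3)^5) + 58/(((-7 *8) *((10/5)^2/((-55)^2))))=9623385043/112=85923080.74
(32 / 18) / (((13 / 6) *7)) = 32 / 273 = 0.12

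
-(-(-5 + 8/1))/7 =3/7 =0.43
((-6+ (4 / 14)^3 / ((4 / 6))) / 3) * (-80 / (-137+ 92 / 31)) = -338272 / 285033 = -1.19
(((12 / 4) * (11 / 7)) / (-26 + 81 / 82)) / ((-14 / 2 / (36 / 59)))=97416 / 5929441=0.02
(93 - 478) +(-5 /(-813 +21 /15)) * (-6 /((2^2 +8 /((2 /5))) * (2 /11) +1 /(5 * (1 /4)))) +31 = -354.01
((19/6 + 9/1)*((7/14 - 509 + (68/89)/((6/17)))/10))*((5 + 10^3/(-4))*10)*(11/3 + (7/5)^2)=204070758101/24030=8492332.84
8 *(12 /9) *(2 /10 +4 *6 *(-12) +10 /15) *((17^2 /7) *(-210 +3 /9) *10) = 50107569088 /189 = 265119413.16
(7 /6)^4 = 2401 /1296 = 1.85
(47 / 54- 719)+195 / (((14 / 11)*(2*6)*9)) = -1083667 / 1512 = -716.71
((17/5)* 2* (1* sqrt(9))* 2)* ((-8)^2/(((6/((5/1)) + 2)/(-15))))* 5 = -61200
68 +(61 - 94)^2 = 1157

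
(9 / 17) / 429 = 0.00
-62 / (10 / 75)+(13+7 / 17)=-7677 / 17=-451.59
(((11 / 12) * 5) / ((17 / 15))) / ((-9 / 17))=-275 / 36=-7.64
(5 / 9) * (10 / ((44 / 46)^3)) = 304175 / 47916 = 6.35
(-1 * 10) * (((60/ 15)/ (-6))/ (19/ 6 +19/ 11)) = 440/ 323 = 1.36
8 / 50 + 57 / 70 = 341 / 350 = 0.97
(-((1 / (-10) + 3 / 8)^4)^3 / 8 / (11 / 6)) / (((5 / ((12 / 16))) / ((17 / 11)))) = -3968425963953 / 1342177280000000000000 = -0.00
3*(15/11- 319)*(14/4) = -36687/11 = -3335.18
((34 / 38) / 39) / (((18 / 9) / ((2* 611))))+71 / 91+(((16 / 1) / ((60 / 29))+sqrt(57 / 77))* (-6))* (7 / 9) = -1656556 / 77805- 2* sqrt(4389) / 33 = -25.31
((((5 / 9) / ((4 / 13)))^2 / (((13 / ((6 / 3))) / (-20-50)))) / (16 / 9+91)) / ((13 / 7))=-0.20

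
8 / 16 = 1 / 2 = 0.50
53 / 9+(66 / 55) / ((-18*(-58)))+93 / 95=6.87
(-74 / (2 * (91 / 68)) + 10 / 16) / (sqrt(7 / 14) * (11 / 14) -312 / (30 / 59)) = 5410075 * sqrt(2) / 191866770316 + 162498980 / 3689745583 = 0.04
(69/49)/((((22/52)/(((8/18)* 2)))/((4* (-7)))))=-19136/231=-82.84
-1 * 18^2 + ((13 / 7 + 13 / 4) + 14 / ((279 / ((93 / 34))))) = -455183 / 1428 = -318.76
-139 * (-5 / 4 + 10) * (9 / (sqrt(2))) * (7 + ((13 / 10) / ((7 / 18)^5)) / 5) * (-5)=19044494667 * sqrt(2) / 19208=1402175.27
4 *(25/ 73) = 1.37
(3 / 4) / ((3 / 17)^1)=17 / 4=4.25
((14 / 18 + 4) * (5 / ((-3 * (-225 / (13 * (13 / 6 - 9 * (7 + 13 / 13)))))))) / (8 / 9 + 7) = -234221 / 57510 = -4.07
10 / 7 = 1.43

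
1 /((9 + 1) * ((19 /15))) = 3 /38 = 0.08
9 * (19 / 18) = 19 / 2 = 9.50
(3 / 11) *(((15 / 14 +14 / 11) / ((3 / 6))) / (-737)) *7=-1083 / 89177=-0.01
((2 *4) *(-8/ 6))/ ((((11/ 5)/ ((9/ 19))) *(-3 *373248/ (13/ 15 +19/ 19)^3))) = 1372/ 102843675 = 0.00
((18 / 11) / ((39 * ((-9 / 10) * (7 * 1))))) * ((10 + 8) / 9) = -40 / 3003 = -0.01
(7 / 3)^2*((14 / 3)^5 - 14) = 26186678 / 2187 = 11973.79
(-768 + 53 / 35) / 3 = -255.50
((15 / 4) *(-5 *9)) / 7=-675 / 28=-24.11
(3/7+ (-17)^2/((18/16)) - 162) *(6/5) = 2402/21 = 114.38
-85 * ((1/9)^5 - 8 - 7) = 1275.00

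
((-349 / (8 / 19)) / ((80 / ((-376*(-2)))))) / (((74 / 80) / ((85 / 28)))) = -26490845 / 1036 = -25570.31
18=18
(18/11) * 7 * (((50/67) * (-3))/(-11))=2.33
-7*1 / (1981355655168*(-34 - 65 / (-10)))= 7 / 54487280517120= 0.00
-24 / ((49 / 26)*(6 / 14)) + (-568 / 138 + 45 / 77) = -176635 / 5313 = -33.25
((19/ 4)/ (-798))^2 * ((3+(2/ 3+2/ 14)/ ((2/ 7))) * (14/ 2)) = 5/ 3456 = 0.00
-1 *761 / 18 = -761 / 18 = -42.28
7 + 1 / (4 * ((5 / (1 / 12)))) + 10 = 17.00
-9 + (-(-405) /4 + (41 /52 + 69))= 4213 /26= 162.04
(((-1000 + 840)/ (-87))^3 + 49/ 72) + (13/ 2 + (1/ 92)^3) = 6871468575407/ 512768384064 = 13.40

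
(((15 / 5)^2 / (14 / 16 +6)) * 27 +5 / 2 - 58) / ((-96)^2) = -739 / 337920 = -0.00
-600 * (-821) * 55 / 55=492600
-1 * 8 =-8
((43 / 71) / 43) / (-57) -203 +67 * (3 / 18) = -517567 / 2698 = -191.83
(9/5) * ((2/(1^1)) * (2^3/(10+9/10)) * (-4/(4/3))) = -864/109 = -7.93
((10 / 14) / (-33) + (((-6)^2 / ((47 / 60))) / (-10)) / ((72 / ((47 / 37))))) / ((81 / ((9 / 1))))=-878 / 76923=-0.01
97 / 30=3.23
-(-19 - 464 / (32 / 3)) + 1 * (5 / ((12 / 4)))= 64.17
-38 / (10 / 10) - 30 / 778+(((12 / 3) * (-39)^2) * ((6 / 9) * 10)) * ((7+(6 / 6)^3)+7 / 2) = 181430363 / 389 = 466401.96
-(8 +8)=-16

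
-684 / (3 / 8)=-1824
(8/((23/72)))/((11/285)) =164160/253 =648.85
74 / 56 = 37 / 28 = 1.32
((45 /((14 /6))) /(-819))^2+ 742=301080823 /405769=742.00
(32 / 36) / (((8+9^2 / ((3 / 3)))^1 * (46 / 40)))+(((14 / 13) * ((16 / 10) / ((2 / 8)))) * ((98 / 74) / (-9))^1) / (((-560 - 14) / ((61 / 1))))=23507584 / 201844435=0.12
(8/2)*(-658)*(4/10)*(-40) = 42112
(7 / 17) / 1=7 / 17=0.41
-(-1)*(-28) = -28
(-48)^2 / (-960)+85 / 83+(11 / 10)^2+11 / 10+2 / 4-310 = -2561097 / 8300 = -308.57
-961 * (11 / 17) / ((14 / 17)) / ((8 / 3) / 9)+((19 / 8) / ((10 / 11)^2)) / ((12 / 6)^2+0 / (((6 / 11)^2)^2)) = -57067307 / 22400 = -2547.65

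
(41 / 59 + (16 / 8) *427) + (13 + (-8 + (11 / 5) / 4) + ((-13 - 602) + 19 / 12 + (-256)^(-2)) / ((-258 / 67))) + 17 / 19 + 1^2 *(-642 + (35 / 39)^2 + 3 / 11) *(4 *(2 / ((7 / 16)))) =-13194930275885217499 / 1233254427525120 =-10699.28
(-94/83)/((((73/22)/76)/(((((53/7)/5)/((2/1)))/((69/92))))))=-16659808/636195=-26.19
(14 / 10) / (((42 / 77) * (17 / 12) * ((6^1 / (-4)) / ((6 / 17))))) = -616 / 1445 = -0.43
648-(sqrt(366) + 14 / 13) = 627.79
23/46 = 1/2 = 0.50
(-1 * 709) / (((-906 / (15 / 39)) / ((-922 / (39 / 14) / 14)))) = -1634245 / 229671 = -7.12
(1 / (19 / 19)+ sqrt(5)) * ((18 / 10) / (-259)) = -9 * sqrt(5) / 1295 - 9 / 1295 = -0.02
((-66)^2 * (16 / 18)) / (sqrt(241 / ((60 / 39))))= 7744 * sqrt(15665) / 3133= 309.36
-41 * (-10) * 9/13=3690/13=283.85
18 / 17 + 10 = 188 / 17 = 11.06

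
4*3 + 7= 19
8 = 8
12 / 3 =4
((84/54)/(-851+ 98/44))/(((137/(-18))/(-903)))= -556248/2558201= -0.22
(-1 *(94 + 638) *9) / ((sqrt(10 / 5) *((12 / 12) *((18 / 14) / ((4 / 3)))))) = -3416 *sqrt(2) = -4830.95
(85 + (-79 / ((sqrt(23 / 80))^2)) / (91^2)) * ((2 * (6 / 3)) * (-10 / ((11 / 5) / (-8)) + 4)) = 2612824560 / 190463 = 13718.28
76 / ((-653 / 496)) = -37696 / 653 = -57.73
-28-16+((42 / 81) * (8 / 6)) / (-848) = -377791 / 8586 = -44.00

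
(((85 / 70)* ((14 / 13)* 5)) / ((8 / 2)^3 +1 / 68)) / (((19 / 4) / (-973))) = -22495760 / 1075191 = -20.92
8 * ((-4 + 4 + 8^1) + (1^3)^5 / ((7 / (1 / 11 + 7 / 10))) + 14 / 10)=5860 / 77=76.10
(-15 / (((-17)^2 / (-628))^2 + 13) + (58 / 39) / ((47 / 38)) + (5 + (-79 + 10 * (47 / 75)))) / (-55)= 1077119835076 / 875496446825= 1.23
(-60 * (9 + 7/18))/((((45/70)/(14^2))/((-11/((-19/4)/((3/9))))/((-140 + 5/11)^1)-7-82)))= 7222724371408/472473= 15287062.69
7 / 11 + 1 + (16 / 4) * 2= 106 / 11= 9.64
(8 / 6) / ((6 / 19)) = 38 / 9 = 4.22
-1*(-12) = 12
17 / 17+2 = 3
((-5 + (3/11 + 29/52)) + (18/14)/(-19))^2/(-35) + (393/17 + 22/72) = 710042153429723/30992371890480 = 22.91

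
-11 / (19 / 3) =-33 / 19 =-1.74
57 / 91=0.63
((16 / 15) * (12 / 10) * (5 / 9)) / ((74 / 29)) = 464 / 1665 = 0.28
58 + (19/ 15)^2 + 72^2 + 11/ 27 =3539708/ 675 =5244.01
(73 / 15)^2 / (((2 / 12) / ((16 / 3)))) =170528 / 225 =757.90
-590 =-590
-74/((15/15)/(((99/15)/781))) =-222/355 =-0.63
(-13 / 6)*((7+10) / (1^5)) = -221 / 6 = -36.83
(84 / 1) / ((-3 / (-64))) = 1792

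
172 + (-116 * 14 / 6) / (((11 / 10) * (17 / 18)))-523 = -611.53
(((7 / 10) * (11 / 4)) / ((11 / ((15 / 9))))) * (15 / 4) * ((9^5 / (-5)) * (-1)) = 413343 / 32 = 12916.97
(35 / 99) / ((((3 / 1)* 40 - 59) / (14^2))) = 1.14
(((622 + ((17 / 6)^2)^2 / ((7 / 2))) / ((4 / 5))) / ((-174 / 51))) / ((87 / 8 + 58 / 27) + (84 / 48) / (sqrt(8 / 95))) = -23951007685 / 1044325212 + 2222258445 * sqrt(190) / 2884326776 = -12.31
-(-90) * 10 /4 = 225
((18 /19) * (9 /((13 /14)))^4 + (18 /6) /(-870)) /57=1315686760061 /8970153270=146.67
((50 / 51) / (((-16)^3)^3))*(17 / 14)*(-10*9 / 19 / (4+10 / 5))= 0.00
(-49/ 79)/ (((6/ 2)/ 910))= -188.14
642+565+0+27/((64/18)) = 38867/32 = 1214.59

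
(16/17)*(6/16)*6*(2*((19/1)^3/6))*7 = 576156/17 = 33891.53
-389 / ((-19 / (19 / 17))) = 389 / 17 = 22.88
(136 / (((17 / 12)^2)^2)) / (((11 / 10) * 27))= 61440 / 54043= 1.14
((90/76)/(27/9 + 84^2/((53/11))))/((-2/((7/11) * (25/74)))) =-5565/64152968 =-0.00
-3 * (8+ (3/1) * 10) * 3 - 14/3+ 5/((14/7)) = -2065/6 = -344.17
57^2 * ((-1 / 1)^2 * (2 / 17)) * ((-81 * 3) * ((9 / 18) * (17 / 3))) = -263169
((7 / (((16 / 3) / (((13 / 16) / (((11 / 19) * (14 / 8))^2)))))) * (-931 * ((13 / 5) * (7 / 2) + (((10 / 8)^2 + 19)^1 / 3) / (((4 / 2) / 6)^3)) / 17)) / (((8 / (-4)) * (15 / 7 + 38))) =203599558617 / 1479723520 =137.59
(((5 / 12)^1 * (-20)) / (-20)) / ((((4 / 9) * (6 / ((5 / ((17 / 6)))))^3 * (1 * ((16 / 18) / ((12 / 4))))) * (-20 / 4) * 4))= -10125 / 2515456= -0.00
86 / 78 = 1.10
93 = 93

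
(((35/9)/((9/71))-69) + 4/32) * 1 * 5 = -123755/648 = -190.98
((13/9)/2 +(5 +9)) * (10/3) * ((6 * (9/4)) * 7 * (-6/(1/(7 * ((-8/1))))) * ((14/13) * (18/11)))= 392666400/143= 2745918.88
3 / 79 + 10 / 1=793 / 79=10.04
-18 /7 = -2.57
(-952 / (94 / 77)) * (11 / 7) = -57596 / 47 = -1225.45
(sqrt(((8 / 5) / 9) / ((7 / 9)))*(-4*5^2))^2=16000 / 7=2285.71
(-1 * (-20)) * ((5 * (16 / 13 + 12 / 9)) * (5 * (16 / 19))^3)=5120000000 / 267501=19140.12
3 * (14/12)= 7/2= 3.50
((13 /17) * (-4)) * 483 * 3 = -4432.24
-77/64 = -1.20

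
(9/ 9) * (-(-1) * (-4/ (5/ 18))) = -72/ 5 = -14.40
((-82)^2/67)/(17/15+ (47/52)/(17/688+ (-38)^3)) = 5499951239380/62109393357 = 88.55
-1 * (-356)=356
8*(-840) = -6720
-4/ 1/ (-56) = 1/ 14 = 0.07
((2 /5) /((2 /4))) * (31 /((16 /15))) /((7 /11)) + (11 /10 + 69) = 14929 /140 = 106.64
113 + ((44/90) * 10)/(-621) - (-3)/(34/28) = 10970459/95013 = 115.46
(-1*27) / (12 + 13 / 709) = -19143 / 8521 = -2.25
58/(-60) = -0.97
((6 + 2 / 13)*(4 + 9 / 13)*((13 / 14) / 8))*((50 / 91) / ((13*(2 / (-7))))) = -7625 / 15379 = -0.50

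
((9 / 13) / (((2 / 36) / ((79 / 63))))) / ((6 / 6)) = 1422 / 91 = 15.63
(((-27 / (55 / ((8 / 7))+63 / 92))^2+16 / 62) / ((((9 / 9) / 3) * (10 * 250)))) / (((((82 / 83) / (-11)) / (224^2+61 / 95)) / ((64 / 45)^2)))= -1047563608421877673984 / 1369560065476640625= -764.89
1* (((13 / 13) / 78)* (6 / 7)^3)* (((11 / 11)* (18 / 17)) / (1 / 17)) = 648 / 4459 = 0.15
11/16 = 0.69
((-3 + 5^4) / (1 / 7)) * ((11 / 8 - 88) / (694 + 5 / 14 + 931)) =-3520209 / 15170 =-232.05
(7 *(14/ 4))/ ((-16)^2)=49/ 512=0.10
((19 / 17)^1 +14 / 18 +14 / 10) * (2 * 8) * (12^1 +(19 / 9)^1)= 5122672 / 6885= 744.03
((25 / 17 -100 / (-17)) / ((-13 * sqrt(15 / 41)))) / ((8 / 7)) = -175 * sqrt(615) / 5304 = -0.82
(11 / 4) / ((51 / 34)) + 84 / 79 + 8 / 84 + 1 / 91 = 43175 / 14378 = 3.00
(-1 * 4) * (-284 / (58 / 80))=45440 / 29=1566.90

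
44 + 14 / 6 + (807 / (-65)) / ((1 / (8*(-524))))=10157867 / 195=52091.63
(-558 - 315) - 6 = -879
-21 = -21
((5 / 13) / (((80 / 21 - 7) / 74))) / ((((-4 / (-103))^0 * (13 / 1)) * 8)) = -3885 / 45292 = -0.09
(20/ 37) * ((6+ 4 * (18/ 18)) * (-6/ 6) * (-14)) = 2800/ 37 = 75.68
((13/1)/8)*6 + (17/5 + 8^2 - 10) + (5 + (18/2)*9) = 3063/20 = 153.15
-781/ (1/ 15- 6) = 11715/ 89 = 131.63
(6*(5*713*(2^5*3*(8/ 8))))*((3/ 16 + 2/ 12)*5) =3636300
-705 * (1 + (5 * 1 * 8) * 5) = -141705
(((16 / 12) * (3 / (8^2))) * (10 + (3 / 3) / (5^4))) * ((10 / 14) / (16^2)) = 893 / 512000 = 0.00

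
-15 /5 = -3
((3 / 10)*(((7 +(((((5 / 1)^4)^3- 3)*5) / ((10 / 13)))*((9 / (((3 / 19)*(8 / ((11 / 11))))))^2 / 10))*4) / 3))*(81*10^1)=417626582145147 / 160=2610166138407.17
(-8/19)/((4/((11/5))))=-22/95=-0.23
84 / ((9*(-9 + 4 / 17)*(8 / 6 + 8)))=-0.11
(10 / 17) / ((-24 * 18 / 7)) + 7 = 25669 / 3672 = 6.99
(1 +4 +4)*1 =9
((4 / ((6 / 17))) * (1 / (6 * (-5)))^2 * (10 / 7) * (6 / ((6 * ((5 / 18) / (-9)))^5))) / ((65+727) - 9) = -2007666 / 3171875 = -0.63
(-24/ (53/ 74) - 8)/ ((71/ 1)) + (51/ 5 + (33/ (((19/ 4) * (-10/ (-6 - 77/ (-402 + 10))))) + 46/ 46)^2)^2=9503406855189900843/ 7535650643987200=1261.13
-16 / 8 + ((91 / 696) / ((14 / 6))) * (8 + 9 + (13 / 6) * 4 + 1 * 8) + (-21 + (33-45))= -23047 / 696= -33.11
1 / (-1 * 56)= -1 / 56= -0.02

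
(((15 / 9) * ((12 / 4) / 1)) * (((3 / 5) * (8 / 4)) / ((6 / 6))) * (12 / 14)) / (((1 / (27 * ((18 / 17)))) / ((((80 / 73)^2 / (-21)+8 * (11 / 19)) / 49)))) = 56724318144 / 4132762067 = 13.73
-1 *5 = -5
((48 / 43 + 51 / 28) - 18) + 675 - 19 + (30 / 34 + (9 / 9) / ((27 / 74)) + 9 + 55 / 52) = 1175738674 / 1796067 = 654.62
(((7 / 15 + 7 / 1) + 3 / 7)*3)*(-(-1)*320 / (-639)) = -53056 / 4473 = -11.86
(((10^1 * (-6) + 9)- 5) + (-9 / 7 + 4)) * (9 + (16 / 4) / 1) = -4849 / 7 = -692.71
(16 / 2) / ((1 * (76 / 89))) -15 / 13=2029 / 247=8.21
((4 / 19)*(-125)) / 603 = -500 / 11457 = -0.04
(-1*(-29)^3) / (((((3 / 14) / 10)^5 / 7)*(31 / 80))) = 734551414016000000 / 7533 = 97511139521571.75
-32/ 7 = -4.57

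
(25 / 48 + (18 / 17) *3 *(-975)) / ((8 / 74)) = -93490675 / 3264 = -28642.98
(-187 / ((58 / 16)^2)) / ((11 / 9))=-9792 / 841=-11.64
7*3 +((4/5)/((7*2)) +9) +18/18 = 1087/35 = 31.06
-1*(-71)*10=710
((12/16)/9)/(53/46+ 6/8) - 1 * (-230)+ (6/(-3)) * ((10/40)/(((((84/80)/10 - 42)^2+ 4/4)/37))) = 8483629846493/36880011525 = 230.03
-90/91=-0.99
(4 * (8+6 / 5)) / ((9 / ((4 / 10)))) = 368 / 225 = 1.64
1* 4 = 4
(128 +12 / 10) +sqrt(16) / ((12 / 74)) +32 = 2788 / 15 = 185.87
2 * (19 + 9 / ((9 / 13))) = 64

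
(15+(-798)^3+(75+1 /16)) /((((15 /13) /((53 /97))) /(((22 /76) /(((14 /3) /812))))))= -1787057328005521 /147440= -12120573304.43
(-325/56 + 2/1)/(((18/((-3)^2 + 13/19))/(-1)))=1633/798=2.05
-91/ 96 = -0.95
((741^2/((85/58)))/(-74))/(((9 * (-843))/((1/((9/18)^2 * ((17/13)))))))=92001572/45070995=2.04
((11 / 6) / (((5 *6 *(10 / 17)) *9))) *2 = 187 / 8100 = 0.02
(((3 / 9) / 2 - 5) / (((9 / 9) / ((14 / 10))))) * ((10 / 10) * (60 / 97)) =-406 / 97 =-4.19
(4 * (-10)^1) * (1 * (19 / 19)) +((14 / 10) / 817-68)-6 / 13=-5759759 / 53105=-108.46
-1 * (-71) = 71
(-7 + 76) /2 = 69 /2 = 34.50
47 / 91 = 0.52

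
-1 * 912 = -912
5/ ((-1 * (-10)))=0.50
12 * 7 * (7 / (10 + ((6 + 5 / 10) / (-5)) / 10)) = 2800 / 47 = 59.57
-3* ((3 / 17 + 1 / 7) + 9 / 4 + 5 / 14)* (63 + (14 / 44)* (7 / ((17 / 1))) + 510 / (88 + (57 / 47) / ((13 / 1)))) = -165656063271 / 273775480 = -605.08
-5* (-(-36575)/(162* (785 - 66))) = -182875/116478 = -1.57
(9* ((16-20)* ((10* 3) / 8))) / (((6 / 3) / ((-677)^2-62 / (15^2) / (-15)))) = -1546860437 / 50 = -30937208.74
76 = 76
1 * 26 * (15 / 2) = 195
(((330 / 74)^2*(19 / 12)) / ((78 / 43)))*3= 7414275 / 142376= 52.08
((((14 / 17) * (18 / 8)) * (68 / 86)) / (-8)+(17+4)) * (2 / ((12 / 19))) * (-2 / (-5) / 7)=6479 / 1720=3.77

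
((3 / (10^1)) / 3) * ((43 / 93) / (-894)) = -0.00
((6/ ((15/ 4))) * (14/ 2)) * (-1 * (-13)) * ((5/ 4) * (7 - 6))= 182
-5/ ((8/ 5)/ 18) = -225/ 4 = -56.25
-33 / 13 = -2.54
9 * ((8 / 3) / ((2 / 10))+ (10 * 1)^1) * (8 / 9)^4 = 131.10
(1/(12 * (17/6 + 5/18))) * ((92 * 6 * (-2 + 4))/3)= 69/7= 9.86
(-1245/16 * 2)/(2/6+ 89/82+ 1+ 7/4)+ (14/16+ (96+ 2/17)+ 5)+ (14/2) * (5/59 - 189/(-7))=254.25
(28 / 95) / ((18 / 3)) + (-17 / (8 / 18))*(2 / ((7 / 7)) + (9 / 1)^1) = -479599 / 1140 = -420.70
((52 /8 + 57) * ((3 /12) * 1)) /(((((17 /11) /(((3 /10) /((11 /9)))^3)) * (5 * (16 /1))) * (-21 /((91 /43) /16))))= -10832211 /905738240000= -0.00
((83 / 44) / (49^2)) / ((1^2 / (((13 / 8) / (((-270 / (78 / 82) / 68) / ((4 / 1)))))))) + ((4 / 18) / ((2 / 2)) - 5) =-4.78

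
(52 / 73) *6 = 312 / 73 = 4.27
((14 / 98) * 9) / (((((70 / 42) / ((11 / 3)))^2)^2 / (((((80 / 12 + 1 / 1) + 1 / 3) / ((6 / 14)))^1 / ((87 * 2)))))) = 58564 / 18125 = 3.23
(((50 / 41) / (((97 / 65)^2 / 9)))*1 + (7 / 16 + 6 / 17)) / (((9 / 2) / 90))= 3000401675 / 26232292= 114.38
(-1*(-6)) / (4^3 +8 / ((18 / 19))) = 27 / 326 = 0.08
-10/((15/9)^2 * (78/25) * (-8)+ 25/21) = 70/477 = 0.15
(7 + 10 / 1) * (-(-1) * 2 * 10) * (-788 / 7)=-267920 / 7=-38274.29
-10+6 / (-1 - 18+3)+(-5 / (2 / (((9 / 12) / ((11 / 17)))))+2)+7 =-47 / 11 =-4.27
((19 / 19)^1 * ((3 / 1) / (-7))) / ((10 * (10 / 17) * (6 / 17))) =-289 / 1400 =-0.21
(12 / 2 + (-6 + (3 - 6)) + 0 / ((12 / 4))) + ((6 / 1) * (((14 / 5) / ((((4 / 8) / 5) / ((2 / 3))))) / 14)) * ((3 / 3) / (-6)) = -13 / 3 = -4.33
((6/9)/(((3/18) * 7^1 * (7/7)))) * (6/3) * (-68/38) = -272/133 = -2.05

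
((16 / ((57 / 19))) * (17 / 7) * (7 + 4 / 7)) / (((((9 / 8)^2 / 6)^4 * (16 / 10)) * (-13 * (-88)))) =302325432320 / 11171421261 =27.06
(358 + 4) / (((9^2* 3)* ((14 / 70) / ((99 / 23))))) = 19910 / 621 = 32.06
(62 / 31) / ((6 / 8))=8 / 3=2.67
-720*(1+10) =-7920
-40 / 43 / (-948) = 10 / 10191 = 0.00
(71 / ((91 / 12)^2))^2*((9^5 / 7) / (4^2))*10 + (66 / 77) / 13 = 3857783126622 / 480024727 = 8036.63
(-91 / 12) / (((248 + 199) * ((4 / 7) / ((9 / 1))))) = -637 / 2384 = -0.27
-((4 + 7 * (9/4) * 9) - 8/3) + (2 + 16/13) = -21817/156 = -139.85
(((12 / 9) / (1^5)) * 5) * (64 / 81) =1280 / 243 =5.27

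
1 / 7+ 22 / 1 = 155 / 7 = 22.14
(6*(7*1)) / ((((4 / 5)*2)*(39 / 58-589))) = -3045 / 68246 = -0.04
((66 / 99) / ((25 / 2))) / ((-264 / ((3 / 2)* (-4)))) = 1 / 825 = 0.00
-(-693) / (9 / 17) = 1309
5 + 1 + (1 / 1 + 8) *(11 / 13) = 177 / 13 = 13.62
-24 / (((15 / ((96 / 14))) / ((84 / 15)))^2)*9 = -884736 / 625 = -1415.58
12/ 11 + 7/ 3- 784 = -25759/ 33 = -780.58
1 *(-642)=-642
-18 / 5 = -3.60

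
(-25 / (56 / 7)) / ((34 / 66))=-825 / 136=-6.07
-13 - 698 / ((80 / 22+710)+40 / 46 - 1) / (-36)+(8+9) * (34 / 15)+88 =1844964191 / 16246530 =113.56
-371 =-371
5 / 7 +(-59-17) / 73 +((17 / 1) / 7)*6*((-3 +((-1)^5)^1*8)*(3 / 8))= -123527 / 2044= -60.43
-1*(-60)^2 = -3600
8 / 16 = 1 / 2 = 0.50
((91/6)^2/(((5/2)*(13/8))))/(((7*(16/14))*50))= 637/4500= 0.14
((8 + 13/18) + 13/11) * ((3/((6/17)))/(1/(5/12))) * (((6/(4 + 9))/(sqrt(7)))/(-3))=-166685 * sqrt(7)/216216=-2.04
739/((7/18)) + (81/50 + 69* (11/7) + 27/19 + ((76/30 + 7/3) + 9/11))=442727249/219450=2017.44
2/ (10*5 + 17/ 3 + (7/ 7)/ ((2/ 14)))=3/ 94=0.03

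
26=26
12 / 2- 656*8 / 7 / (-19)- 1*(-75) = 16021 / 133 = 120.46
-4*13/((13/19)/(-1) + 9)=-494/79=-6.25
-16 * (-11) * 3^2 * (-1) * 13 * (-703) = 14476176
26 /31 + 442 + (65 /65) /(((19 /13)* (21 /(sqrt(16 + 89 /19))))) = 13* sqrt(7467) /7581 + 13728 /31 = 442.99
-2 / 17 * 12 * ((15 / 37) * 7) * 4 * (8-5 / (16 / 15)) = -33390 / 629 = -53.08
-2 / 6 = -1 / 3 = -0.33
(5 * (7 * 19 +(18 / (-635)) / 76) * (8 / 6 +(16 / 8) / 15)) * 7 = 247114637 / 36195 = 6827.31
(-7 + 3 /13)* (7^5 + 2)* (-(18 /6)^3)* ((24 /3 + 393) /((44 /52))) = 1455928344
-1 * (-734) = 734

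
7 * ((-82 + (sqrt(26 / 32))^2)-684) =-85701 / 16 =-5356.31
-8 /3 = -2.67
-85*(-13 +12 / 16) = 1041.25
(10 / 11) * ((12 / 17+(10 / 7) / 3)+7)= 29210 / 3927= 7.44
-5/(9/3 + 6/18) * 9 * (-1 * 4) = 54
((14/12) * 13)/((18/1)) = 0.84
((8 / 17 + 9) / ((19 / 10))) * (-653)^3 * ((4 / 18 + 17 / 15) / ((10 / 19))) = -2734609101217 / 765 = -3574652419.89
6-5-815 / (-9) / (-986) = 8059 / 8874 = 0.91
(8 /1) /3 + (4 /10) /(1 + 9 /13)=479 /165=2.90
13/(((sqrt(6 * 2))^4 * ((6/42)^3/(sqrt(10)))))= 4459 * sqrt(10)/144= 97.92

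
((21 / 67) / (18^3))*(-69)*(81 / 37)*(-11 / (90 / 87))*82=2105719 / 297480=7.08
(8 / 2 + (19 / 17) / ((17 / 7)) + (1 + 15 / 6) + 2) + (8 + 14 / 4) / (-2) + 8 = 14115 / 1156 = 12.21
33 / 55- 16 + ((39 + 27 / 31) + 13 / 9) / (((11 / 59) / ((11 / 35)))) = 54.25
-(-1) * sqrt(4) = 2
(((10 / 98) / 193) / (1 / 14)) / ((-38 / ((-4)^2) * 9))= -80 / 231021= -0.00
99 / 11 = 9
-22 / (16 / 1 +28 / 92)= -506 / 375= -1.35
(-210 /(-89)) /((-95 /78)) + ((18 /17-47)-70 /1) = -3388653 /28747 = -117.88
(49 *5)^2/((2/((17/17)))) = 60025/2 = 30012.50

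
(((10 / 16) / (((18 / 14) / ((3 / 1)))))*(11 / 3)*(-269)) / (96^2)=-0.16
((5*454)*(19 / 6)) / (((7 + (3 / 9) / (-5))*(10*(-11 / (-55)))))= 107825 / 208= 518.39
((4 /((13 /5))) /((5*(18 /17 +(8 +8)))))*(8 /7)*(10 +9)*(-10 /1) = -10336 /2639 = -3.92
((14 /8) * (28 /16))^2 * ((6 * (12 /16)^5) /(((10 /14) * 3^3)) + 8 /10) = 5371037 /655360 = 8.20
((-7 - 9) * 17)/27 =-272/27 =-10.07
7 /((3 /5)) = 35 /3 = 11.67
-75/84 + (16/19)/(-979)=-465473/520828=-0.89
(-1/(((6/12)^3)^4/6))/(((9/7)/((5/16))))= -17920/3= -5973.33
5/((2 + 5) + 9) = 0.31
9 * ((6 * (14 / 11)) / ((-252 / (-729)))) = 2187 / 11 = 198.82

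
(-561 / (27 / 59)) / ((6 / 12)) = -22066 / 9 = -2451.78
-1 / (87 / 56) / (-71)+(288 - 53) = 1451651 / 6177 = 235.01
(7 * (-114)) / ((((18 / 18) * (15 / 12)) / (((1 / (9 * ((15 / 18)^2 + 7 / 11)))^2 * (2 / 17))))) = -12359424 / 23606965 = -0.52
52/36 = 13/9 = 1.44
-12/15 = -4/5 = -0.80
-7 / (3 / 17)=-119 / 3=-39.67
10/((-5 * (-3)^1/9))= 6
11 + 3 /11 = 124 /11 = 11.27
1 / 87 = 0.01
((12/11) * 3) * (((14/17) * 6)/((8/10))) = 3780/187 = 20.21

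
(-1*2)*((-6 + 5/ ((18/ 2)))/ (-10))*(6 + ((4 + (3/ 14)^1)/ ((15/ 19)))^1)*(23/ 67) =-383341/ 90450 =-4.24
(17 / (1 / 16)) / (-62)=-136 / 31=-4.39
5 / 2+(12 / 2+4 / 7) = 127 / 14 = 9.07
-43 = -43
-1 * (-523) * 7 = 3661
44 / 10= 22 / 5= 4.40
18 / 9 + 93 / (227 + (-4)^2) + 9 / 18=467 / 162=2.88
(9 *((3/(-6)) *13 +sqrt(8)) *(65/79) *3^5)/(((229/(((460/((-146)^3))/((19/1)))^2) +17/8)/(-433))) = 42330077185500/31626921059017503223-13024639134000 *sqrt(2)/31626921059017503223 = 0.00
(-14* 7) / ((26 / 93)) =-4557 / 13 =-350.54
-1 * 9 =-9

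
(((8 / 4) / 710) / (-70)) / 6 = -1 / 149100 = -0.00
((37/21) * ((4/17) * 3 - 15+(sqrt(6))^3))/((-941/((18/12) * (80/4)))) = 89910/111979 - 2220 * sqrt(6)/6587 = -0.02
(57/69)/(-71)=-0.01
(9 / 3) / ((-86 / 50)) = -75 / 43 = -1.74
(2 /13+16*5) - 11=899 /13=69.15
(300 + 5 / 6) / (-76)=-95 / 24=-3.96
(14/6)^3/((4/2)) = 343/54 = 6.35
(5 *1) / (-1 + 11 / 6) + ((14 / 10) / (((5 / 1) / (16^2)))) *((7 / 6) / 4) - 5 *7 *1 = -607 / 75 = -8.09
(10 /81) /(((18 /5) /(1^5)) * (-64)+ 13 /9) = -50 /92727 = -0.00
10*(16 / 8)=20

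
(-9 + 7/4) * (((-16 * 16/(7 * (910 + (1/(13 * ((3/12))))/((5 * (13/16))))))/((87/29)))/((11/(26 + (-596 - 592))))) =-130170560/12688731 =-10.26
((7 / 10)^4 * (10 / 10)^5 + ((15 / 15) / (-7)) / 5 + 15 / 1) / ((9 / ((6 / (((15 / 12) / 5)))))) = 1064807 / 26250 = 40.56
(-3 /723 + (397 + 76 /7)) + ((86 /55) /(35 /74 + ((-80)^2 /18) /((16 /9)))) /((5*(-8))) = 130557045581 /320108250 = 407.85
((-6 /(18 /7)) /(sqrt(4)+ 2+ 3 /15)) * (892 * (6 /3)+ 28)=-3020 /3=-1006.67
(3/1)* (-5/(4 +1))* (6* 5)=-90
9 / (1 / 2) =18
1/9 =0.11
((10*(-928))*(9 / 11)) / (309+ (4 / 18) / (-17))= -2555712 / 104005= -24.57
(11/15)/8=11/120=0.09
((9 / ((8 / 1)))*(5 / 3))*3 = 45 / 8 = 5.62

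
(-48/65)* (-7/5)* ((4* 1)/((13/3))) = 4032/4225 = 0.95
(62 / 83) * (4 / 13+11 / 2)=4681 / 1079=4.34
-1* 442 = -442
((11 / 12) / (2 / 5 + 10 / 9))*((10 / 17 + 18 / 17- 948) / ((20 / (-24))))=199089 / 289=688.89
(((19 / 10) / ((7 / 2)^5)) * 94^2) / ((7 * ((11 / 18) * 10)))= 24175296 / 32353475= 0.75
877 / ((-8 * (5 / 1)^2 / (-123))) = 107871 / 200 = 539.36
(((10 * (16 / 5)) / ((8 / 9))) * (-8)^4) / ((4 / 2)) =73728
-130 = -130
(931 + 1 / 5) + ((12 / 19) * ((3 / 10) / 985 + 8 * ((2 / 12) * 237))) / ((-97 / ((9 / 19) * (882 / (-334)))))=26893248836082 / 28800607075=933.77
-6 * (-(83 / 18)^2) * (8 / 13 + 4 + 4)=1099.10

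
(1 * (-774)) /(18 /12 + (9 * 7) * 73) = -516 /3067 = -0.17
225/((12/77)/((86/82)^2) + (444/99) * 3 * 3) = 10677975/1922288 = 5.55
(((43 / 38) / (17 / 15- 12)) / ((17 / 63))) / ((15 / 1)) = -2709 / 105298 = -0.03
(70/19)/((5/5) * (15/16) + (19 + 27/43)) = 48160/268831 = 0.18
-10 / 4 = -5 / 2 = -2.50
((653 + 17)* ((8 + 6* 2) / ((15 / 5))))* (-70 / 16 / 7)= -8375 / 3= -2791.67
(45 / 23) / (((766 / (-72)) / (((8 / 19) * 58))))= -751680 / 167371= -4.49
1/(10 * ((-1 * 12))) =-0.01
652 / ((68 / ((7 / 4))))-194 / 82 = 40185 / 2788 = 14.41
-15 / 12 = -5 / 4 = -1.25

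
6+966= 972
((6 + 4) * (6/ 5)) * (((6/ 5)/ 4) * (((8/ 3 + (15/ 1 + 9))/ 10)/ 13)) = 48/ 65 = 0.74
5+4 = 9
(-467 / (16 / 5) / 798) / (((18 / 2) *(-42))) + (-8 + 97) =429543391 / 4826304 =89.00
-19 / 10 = -1.90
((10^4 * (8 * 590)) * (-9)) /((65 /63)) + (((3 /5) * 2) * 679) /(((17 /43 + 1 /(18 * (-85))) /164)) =-138873560824656 /337571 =-411390672.85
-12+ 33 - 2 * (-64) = 149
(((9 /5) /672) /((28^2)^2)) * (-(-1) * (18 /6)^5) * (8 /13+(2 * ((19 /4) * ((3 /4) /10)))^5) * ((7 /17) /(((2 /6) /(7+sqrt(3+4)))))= 74437599672567 * sqrt(7) /71218745049088000000+74437599672567 /10174106435584000000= 0.00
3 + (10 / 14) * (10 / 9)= 239 / 63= 3.79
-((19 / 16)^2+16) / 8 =-4457 / 2048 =-2.18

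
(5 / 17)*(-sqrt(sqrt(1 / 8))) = -0.17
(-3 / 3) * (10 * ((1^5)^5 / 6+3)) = -95 / 3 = -31.67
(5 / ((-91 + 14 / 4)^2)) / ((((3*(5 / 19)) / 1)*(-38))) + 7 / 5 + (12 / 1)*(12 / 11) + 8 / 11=15379853 / 1010625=15.22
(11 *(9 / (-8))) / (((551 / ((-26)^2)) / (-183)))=3061773 / 1102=2778.38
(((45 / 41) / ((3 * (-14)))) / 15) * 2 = -1 / 287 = -0.00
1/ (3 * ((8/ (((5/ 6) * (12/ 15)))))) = 1/ 36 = 0.03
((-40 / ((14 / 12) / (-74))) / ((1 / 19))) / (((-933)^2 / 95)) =10685600 / 2031141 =5.26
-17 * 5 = -85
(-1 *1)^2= 1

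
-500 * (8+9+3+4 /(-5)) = -9600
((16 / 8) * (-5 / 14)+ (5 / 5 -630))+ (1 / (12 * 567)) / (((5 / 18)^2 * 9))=-425057 / 675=-629.71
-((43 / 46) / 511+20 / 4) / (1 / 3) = -352719 / 23506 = -15.01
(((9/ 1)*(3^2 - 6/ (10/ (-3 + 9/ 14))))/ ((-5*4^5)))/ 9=-729/ 358400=-0.00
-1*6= -6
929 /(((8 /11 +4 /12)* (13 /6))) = 404.27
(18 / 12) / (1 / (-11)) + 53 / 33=-983 / 66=-14.89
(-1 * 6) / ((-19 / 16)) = 96 / 19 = 5.05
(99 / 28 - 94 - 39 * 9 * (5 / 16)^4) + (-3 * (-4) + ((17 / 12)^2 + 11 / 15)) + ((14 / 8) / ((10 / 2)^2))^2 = -204029534273 / 2580480000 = -79.07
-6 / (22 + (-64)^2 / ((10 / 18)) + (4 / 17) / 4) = -170 / 209521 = -0.00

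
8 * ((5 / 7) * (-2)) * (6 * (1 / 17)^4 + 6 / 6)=-6682160 / 584647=-11.43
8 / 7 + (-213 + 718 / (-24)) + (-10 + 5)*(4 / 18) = -61207 / 252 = -242.88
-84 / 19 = -4.42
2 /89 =0.02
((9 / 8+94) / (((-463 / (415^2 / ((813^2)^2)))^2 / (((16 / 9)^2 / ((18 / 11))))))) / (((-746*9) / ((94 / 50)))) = -3734371887855400 / 100130230601700891801824431758206997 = -0.00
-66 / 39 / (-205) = 22 / 2665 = 0.01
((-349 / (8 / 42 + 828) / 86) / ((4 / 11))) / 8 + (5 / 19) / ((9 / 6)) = 474032557 / 2728178688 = 0.17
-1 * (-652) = 652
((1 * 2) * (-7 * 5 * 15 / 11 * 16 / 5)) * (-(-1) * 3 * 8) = -80640 / 11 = -7330.91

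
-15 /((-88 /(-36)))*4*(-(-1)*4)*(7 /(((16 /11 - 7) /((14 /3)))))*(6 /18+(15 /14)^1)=49560 /61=812.46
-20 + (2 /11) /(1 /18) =-184 /11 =-16.73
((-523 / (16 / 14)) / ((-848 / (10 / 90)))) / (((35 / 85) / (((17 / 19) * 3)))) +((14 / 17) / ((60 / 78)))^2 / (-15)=4392797599 / 13969104000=0.31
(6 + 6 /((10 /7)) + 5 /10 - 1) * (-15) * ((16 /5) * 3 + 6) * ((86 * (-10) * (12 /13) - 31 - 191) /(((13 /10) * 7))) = 253381.05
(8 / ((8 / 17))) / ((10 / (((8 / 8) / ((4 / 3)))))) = 1.28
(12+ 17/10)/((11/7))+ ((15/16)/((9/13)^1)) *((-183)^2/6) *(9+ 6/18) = 93129533/1320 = 70552.68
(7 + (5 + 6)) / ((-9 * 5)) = -2 / 5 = -0.40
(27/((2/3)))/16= 2.53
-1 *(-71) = 71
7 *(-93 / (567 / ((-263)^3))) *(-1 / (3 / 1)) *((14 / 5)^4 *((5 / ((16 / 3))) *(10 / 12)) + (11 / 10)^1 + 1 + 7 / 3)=-2218519727438 / 6075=-365188432.50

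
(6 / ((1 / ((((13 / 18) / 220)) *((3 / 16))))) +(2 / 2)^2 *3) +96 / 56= 116251 / 24640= 4.72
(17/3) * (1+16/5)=119/5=23.80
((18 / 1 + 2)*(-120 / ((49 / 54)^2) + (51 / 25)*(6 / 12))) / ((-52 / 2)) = 17373549 / 156065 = 111.32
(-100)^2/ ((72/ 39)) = 16250/ 3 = 5416.67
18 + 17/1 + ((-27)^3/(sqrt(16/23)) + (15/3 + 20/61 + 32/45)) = 112652/2745-19683 * sqrt(23)/4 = -23558.05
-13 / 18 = -0.72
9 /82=0.11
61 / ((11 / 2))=122 / 11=11.09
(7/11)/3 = 7/33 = 0.21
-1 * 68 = -68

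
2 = 2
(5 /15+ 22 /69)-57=-1296 /23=-56.35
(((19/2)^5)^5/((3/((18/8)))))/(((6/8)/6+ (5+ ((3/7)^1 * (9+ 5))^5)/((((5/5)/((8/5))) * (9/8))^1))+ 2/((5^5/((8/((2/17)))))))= 7853329323696607554651435867417103125/41774561804419072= 187993098777779459930.79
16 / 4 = 4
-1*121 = -121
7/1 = 7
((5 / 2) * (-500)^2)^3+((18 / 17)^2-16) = 70556640624999995700 / 289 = 244140624999999985.12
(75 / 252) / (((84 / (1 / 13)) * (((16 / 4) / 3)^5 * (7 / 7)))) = 675 / 10436608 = 0.00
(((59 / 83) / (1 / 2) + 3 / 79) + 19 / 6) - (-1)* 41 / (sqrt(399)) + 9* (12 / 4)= 41* sqrt(399) / 399 + 1244243 / 39342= 33.68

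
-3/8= -0.38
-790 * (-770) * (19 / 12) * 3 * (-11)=-31783675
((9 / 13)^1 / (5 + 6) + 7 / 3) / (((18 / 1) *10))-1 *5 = -96268 / 19305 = -4.99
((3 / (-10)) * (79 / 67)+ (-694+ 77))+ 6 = -409607 / 670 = -611.35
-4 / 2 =-2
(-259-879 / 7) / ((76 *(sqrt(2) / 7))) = -673 *sqrt(2) / 38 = -25.05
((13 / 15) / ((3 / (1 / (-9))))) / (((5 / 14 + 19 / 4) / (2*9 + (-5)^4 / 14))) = -1754 / 4455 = -0.39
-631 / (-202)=631 / 202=3.12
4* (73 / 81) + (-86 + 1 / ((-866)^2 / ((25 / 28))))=-140145775607 / 1700900208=-82.40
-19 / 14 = -1.36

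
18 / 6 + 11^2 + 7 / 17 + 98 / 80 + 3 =87473 / 680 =128.64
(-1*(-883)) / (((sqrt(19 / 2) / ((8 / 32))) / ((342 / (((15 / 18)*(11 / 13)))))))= 309933*sqrt(38) / 55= 34737.37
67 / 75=0.89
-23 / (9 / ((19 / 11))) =-4.41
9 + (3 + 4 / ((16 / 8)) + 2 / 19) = 268 / 19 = 14.11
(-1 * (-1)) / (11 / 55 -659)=-5 / 3294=-0.00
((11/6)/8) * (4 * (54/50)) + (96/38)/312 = 24653/24700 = 1.00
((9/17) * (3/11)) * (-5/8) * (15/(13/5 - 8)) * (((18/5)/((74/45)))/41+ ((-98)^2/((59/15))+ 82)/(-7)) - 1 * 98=-10384987979/55133848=-188.36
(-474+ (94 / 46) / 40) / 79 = -436033 / 72680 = -6.00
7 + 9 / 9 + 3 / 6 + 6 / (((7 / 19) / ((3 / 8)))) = 409 / 28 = 14.61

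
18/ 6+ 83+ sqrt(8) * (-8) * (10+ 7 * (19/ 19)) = 86 - 272 * sqrt(2) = -298.67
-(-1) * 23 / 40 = 23 / 40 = 0.58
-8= -8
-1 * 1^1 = -1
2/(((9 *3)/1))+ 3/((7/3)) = 257/189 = 1.36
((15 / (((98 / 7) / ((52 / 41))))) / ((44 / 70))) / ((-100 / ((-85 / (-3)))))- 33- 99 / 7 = -603055 / 12628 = -47.76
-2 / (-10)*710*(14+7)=2982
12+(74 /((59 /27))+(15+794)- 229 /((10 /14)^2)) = 598886 /1475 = 406.02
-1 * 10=-10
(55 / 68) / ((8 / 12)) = 165 / 136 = 1.21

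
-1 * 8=-8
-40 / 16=-2.50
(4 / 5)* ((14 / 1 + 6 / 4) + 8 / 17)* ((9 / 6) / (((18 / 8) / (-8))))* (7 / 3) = -40544 / 255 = -159.00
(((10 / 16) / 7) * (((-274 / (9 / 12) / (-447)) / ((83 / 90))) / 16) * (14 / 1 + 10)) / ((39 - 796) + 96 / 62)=-0.00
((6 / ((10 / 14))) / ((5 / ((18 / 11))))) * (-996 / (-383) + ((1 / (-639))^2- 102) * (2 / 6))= -7499624188 / 86881635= -86.32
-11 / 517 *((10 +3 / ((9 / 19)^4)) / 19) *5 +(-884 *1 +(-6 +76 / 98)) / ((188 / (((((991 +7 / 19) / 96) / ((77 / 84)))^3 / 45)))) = -277117790634443971 / 1839253413218760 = -150.67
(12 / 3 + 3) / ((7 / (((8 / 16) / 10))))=0.05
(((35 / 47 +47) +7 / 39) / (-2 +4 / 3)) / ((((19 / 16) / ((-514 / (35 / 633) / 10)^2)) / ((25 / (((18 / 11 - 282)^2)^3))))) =-1385696322459889 / 514574627981809973760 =-0.00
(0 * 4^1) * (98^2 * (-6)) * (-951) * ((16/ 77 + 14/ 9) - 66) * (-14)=0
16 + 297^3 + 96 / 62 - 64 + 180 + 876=812171559 / 31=26199082.55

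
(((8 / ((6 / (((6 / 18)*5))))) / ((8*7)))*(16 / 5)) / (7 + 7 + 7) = 8 / 1323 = 0.01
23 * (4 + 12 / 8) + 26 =305 / 2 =152.50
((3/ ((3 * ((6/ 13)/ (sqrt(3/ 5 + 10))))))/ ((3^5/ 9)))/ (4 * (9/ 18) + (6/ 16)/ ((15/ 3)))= 0.13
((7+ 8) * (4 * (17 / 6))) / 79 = 170 / 79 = 2.15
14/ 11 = 1.27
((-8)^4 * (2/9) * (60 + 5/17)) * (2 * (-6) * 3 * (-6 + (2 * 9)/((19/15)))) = -5239603200/323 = -16221681.73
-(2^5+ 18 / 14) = -233 / 7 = -33.29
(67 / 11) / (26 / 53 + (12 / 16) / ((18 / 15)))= 28408 / 5203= 5.46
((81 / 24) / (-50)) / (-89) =27 / 35600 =0.00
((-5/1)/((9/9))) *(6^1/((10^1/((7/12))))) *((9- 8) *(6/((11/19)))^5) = -33694755192/161051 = -209217.92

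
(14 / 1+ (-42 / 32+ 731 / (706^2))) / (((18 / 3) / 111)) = 936046387 / 3987488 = 234.75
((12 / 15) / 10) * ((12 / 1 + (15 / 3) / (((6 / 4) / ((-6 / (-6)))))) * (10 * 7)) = 1288 / 15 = 85.87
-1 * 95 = -95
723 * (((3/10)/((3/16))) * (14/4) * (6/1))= 121464/5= 24292.80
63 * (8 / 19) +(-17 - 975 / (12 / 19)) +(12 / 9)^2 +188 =-919601 / 684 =-1344.45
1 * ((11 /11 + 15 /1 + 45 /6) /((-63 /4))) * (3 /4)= -47 /42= -1.12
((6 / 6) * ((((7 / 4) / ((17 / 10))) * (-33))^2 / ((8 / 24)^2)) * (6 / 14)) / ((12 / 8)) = 1715175 / 578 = 2967.43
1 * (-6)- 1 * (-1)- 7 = -12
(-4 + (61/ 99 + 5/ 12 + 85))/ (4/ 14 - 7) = -227395/ 18612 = -12.22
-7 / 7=-1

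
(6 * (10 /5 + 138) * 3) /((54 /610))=85400 /3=28466.67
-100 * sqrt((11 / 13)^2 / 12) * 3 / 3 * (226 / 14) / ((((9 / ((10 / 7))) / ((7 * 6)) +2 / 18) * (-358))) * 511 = 136108500 * sqrt(3) / 109369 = 2155.52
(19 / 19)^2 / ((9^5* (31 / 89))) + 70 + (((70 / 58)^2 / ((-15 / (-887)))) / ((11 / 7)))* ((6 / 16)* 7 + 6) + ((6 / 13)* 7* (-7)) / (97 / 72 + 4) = 4742129043083437 / 8805748259880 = 538.53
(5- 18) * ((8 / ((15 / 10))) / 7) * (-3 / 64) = 13 / 28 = 0.46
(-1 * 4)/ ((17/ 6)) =-24/ 17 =-1.41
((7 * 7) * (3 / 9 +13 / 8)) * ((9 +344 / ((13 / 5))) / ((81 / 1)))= 4230611 / 25272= 167.40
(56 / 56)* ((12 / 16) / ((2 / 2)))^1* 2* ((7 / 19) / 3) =7 / 38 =0.18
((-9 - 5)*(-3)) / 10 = 21 / 5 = 4.20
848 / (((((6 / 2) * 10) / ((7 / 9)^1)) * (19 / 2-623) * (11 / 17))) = -100912 / 1822095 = -0.06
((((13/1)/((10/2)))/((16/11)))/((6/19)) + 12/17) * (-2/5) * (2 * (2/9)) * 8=-103898/11475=-9.05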